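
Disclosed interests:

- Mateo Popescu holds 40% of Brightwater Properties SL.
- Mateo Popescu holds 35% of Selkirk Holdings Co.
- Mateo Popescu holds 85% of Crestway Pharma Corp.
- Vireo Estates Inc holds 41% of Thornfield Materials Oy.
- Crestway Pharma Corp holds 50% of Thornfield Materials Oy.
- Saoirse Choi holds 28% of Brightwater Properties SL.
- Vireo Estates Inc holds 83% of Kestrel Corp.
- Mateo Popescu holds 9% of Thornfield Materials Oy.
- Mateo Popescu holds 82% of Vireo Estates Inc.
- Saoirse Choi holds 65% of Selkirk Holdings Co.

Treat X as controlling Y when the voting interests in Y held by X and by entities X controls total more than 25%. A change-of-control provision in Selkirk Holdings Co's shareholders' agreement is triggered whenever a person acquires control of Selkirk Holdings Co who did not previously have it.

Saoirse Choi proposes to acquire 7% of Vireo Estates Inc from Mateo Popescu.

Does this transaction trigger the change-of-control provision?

No

The purchase adds only to Saoirse's holdings (Mateo's stake shrinks), so Saoirse is the only person who could newly come to control Selkirk.
Saoirse holds 65% of Selkirk, so Saoirse controls Selkirk.
So Saoirse already controls Selkirk before the transaction.
After the purchase, Saoirse holds 7% of Vireo directly, and Mateo's stake falls to 75%.
Saoirse controlled Selkirk already, so this is not a new person acquiring control; every other person's position is unchanged or reduced.
No new person acquires control, so the clause is not triggered.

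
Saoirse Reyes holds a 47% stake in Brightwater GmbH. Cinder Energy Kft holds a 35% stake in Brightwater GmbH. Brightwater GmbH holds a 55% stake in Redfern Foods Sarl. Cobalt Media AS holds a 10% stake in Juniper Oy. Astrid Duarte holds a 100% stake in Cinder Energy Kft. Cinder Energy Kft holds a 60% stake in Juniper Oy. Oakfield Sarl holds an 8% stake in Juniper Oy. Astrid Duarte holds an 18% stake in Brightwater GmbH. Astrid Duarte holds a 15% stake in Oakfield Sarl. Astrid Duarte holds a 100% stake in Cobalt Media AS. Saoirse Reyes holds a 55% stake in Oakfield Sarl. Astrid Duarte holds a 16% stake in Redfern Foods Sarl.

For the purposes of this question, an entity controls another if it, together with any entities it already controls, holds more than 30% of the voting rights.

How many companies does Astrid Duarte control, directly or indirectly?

5

Astrid holds 100% of Cinder, so Astrid controls Cinder.
Astrid holds 100% of Cobalt, so Astrid controls Cobalt.
Cinder and Astrid together hold 35% + 18% = 53% of Brightwater, so Astrid controls Brightwater.
Cinder and Cobalt together hold 60% + 10% = 70% of Juniper, so Astrid controls Juniper.
Brightwater and Astrid together hold 55% + 16% = 71% of Redfern, so Astrid controls Redfern.
No other company's threshold is met.
Astrid controls 5 companies.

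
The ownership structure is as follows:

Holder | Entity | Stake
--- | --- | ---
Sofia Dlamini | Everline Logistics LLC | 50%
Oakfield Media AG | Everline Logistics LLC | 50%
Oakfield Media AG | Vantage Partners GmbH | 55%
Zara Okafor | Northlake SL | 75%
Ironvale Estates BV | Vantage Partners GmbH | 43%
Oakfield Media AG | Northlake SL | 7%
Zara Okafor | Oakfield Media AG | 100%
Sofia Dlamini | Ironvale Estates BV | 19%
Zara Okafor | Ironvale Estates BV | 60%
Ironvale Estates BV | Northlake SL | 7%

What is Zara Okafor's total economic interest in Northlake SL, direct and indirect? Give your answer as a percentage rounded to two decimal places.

Zara reaches Northlake along 3 paths.
Via Oakfield: 100% × 7% = 7%.
Direct stake: 75% = 75%.
Via Ironvale: 60% × 7% = 4.2%.
Total: 7% + 75% + 4.2% = 86.2%.
Rounded: 86.20%.

86.20%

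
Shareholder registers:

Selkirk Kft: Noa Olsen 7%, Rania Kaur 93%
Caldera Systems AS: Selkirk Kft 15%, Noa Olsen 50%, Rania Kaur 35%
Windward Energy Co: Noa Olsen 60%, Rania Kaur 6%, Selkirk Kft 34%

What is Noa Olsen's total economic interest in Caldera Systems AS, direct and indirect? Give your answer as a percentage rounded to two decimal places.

Noa reaches Caldera along 2 paths.
Via Selkirk: 7% × 15% = 1.05%.
Direct stake: 50% = 50%.
Total: 1.05% + 50% = 51.05%.

51.05%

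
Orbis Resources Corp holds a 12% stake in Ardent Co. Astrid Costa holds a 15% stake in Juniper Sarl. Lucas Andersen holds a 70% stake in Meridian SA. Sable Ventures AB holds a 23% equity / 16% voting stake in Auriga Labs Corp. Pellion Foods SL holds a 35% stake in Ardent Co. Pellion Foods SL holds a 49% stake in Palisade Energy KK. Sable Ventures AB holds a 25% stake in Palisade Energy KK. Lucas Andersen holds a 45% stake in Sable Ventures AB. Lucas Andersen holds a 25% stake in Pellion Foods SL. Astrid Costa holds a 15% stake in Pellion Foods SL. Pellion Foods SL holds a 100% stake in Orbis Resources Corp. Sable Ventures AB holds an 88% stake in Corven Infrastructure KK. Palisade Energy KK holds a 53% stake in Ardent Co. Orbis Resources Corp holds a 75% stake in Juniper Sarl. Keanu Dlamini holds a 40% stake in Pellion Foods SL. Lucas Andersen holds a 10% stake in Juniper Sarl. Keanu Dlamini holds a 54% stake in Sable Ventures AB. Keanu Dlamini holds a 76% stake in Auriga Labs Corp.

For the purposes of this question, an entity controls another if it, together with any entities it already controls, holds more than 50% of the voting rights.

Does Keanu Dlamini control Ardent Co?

Keanu holds 54% of Sable, so Keanu controls Sable.
Sable holds 88% of Corven, so Keanu controls Corven.
Keanu and Sable together hold 76% + 16% = 92% of Auriga, so Keanu controls Auriga.
Neither Keanu nor any entity Keanu controls holds any voting interest in Ardent.
So Keanu does not control Ardent.

No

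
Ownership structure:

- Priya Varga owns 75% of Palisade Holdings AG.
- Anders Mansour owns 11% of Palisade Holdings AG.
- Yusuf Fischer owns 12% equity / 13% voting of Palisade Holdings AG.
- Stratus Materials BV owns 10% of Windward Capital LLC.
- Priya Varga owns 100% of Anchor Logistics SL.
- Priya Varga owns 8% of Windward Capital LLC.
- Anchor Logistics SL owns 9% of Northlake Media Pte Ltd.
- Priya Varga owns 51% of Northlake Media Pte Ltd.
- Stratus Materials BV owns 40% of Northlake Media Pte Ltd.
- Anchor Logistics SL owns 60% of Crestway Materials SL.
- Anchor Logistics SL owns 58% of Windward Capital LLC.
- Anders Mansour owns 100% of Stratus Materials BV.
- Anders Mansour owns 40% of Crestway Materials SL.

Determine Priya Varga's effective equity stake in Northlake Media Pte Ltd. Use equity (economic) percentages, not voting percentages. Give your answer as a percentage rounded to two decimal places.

Priya reaches Northlake along 2 paths.
Via Anchor: 100% × 9% = 9%.
Direct stake: 51% = 51%.
Total: 9% + 51% = 60%.
Rounded: 60.00%.

60.00%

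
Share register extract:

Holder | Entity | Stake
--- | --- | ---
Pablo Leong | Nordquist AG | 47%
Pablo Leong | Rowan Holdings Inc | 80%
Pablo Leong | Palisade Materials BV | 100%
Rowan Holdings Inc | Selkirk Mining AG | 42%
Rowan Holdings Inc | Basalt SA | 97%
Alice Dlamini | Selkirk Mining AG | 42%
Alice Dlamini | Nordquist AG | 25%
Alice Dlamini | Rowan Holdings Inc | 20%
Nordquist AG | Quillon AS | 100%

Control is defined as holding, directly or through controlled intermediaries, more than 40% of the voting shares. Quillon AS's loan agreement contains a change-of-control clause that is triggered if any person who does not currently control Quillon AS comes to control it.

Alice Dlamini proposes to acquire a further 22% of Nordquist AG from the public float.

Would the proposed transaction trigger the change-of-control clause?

The purchase changes only Alice's holdings, so Alice is the only person who could newly come to control Quillon.
Alice holds 42% of Selkirk, so Alice controls Selkirk.
Neither Alice nor any entity Alice controls holds any voting interest in Quillon.
So before the transaction, Alice does not control Quillon.
After the purchase, Alice's direct stake in Nordquist rises to 25% + 22% = 47%.
Alice holds 47% of Nordquist, so Alice controls Nordquist.
Nordquist holds 100% of Quillon, so Alice controls Quillon.
Alice did not control Quillon before and does after, so the clause is triggered.

Yes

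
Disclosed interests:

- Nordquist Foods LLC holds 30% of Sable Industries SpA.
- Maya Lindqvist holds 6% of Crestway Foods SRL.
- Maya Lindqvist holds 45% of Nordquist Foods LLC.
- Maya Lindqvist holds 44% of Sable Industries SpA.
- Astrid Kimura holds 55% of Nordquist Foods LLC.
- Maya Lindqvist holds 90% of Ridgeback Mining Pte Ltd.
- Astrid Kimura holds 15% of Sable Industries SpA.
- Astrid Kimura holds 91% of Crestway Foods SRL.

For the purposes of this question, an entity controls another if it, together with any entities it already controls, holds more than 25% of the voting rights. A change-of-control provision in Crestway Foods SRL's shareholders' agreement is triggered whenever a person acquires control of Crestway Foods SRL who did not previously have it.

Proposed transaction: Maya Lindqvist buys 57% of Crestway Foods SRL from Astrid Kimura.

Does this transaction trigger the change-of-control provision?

The purchase adds only to Maya's holdings (Astrid's stake shrinks), so Maya is the only person who could newly come to control Crestway.
Maya holds 45% of Nordquist, so Maya controls Nordquist.
Nordquist and Maya together hold 30% + 44% = 74% of Sable, so Maya controls Sable.
Maya holds 90% of Ridgeback, so Maya controls Ridgeback.
In Crestway, Maya's side holds only 6%, not > 25%.
So before the transaction, Maya does not control Crestway.
After the purchase, Maya's direct stake in Crestway rises to 6% + 57% = 63%, and Astrid's stake falls to 34%.
Maya holds 63% of Crestway, so Maya controls Crestway.
Maya did not control Crestway before and does after, so the clause is triggered.

Yes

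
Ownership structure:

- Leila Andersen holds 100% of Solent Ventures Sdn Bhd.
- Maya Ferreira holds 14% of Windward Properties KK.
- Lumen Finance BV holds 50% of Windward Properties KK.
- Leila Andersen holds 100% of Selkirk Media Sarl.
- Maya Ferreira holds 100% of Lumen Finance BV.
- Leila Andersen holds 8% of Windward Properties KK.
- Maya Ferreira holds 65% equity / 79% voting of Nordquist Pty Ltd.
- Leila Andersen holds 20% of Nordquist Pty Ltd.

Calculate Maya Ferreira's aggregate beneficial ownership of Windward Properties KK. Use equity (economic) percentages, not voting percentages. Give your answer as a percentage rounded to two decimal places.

Maya reaches Windward along 2 paths.
Via Lumen: 100% × 50% = 50%.
Direct stake: 14% = 14%.
Total: 50% + 14% = 64%.
Rounded: 64.00%.

64.00%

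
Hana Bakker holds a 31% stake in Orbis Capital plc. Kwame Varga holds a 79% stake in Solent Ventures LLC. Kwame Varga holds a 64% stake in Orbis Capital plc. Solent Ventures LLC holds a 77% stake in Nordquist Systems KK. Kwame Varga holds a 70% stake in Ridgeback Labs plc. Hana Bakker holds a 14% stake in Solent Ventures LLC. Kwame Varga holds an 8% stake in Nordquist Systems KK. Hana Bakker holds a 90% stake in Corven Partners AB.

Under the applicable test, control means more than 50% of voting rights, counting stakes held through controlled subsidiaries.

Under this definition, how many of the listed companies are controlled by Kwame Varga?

4

Kwame holds 64% of Orbis, so Kwame controls Orbis.
Kwame holds 79% of Solent, so Kwame controls Solent.
Kwame holds 70% of Ridgeback, so Kwame controls Ridgeback.
Solent and Kwame together hold 77% + 8% = 85% of Nordquist, so Kwame controls Nordquist.
No other company's threshold is met.
Kwame controls 4 companies.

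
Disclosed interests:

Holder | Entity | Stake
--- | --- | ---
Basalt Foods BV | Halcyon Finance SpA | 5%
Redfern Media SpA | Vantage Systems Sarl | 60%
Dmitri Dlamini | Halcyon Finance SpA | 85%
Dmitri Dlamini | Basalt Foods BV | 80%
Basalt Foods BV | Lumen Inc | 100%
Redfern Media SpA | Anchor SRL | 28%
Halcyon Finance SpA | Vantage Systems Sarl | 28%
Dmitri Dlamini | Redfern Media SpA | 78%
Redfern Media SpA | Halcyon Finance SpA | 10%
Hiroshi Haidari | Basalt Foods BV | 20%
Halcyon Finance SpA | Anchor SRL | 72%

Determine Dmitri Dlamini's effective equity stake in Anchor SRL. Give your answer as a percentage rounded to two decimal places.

91.54%

Dmitri reaches Anchor along 4 paths.
Via Halcyon: 85% × 72% = 61.2%.
Via Basalt → Halcyon: 80% × 5% × 72% = 2.88%.
Via Redfern → Halcyon: 78% × 10% × 72% = 5.616%.
Via Redfern: 78% × 28% = 21.84%.
Total: 61.2% + 2.88% + 5.616% + 21.84% = 91.536%.
Rounded: 91.54%.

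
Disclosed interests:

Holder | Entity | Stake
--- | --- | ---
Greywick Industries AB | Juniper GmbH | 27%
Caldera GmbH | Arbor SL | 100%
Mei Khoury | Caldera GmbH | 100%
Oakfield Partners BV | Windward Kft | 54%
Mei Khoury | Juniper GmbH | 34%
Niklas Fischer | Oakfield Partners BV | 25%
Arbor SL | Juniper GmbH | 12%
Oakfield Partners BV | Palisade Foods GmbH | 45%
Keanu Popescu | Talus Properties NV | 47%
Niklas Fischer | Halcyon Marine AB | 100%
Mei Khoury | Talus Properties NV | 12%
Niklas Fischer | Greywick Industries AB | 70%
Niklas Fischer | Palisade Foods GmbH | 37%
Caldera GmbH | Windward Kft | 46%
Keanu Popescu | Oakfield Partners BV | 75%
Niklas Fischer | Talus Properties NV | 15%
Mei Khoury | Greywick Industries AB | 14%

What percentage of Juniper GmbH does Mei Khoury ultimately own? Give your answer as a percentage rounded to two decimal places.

Mei reaches Juniper along 3 paths.
Via Caldera → Arbor: 100% × 100% × 12% = 12%.
Via Greywick: 14% × 27% = 3.78%.
Direct stake: 34% = 34%.
Total: 12% + 3.78% + 34% = 49.78%.

49.78%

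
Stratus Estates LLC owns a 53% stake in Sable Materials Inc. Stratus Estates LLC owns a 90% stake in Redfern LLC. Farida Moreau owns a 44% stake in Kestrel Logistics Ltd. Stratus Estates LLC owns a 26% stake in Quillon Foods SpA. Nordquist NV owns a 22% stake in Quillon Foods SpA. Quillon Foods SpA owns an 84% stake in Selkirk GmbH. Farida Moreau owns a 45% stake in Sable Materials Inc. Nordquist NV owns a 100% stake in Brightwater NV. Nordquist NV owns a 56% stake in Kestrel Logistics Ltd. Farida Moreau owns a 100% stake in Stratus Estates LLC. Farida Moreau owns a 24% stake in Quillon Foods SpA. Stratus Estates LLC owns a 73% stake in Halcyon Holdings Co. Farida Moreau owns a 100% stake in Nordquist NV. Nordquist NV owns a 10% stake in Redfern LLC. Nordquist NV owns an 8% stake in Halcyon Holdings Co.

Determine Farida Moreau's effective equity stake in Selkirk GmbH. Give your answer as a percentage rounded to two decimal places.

60.48%

Farida reaches Selkirk along 3 paths.
Via Stratus → Quillon: 100% × 26% × 84% = 21.84%.
Via Nordquist → Quillon: 100% × 22% × 84% = 18.48%.
Via Quillon: 24% × 84% = 20.16%.
Total: 21.84% + 18.48% + 20.16% = 60.48%.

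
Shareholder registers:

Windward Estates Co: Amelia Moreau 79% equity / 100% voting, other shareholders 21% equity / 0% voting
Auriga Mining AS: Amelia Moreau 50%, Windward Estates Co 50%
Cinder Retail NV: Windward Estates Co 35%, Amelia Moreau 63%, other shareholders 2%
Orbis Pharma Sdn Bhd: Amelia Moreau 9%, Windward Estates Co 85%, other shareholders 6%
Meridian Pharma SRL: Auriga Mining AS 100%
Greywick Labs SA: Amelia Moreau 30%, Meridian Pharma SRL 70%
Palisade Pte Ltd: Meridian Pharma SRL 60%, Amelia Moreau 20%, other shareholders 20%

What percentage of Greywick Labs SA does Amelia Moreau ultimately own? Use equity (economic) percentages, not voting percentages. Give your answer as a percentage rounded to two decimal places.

Amelia reaches Greywick along 3 paths.
Direct stake: 30% = 30%.
Via Auriga → Meridian: 50% × 100% × 70% = 35%.
Via Windward → Auriga → Meridian: 79% × 50% × 100% × 70% = 27.65%.
Total: 30% + 35% + 27.65% = 92.65%.

92.65%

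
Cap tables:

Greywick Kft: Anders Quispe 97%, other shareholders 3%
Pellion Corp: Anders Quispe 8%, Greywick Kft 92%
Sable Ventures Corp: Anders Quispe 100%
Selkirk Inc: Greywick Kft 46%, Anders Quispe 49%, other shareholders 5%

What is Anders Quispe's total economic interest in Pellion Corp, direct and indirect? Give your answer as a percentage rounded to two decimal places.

Anders reaches Pellion along 2 paths.
Direct stake: 8% = 8%.
Via Greywick: 97% × 92% = 89.24%.
Total: 8% + 89.24% = 97.24%.

97.24%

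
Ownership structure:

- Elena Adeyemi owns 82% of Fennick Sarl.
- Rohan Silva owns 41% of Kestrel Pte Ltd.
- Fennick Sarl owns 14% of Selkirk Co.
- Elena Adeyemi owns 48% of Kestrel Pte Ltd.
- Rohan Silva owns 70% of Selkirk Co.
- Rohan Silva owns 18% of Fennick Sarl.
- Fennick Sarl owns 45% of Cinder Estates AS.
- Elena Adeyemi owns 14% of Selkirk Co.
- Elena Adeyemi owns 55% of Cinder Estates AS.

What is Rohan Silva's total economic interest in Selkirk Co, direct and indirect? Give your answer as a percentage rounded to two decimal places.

72.52%

Rohan reaches Selkirk along 2 paths.
Direct stake: 70% = 70%.
Via Fennick: 18% × 14% = 2.52%.
Total: 70% + 2.52% = 72.52%.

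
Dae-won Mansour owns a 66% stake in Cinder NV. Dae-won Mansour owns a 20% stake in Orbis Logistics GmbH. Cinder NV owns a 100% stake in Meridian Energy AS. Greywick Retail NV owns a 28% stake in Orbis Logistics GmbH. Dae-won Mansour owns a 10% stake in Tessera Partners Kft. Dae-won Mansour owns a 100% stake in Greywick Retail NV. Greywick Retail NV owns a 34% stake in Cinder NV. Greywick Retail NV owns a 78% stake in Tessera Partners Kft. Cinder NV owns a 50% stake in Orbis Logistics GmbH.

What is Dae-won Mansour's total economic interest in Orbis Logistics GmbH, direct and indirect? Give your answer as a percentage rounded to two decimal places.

Dae-won reaches Orbis along 4 paths.
Direct stake: 20% = 20%.
Via Greywick: 100% × 28% = 28%.
Via Cinder: 66% × 50% = 33%.
Via Greywick → Cinder: 100% × 34% × 50% = 17%.
Total: 20% + 28% + 33% + 17% = 98%.
Rounded: 98.00%.

98.00%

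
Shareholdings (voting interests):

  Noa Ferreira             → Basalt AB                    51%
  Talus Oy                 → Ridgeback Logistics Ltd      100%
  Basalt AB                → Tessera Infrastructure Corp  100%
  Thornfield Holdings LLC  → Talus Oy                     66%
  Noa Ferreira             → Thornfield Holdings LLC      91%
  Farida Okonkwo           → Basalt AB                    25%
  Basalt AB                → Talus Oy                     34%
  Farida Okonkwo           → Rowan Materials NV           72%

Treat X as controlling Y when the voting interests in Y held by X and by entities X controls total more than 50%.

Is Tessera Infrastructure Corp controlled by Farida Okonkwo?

Farida holds 72% of Rowan, so Farida controls Rowan.
Neither Farida nor any entity Farida controls holds any voting interest in Tessera.
So Farida does not control Tessera.

No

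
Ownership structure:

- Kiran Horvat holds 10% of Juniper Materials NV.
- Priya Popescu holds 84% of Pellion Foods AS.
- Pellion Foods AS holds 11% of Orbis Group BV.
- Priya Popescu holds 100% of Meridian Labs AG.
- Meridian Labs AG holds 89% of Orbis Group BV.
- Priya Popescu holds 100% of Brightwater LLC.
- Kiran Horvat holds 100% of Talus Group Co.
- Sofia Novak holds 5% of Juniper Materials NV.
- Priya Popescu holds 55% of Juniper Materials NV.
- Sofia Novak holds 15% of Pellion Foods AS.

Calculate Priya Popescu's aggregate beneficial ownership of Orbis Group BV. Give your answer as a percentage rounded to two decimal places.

Priya reaches Orbis along 2 paths.
Via Meridian: 100% × 89% = 89%.
Via Pellion: 84% × 11% = 9.24%.
Total: 89% + 9.24% = 98.24%.

98.24%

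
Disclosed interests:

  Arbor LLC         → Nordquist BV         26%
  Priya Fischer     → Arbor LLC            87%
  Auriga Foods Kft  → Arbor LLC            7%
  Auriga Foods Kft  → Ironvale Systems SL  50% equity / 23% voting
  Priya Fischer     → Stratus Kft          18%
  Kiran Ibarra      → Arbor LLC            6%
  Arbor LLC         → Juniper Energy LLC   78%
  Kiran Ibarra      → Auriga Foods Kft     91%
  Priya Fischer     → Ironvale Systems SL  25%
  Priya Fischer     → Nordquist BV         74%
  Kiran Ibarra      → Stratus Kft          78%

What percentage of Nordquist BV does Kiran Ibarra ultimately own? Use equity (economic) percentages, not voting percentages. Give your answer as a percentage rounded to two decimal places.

3.22%

Kiran reaches Nordquist along 2 paths.
Via Auriga → Arbor: 91% × 7% × 26% = 1.6562%.
Via Arbor: 6% × 26% = 1.56%.
Total: 1.6562% + 1.56% = 3.2162%.
Rounded: 3.22%.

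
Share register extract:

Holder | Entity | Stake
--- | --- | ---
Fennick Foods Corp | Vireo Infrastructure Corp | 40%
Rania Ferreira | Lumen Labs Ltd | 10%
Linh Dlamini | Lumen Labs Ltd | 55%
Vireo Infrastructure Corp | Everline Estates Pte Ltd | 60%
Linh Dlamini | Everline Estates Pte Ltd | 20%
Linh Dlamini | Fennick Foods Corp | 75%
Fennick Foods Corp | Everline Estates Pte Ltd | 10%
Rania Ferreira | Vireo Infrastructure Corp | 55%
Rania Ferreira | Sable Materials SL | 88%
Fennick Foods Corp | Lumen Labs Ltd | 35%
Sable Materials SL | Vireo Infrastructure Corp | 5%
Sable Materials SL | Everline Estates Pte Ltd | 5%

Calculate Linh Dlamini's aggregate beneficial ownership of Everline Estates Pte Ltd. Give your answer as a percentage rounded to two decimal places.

Linh reaches Everline along 3 paths.
Via Fennick: 75% × 10% = 7.5%.
Direct stake: 20% = 20%.
Via Fennick → Vireo: 75% × 40% × 60% = 18%.
Total: 7.5% + 20% + 18% = 45.5%.
Rounded: 45.50%.

45.50%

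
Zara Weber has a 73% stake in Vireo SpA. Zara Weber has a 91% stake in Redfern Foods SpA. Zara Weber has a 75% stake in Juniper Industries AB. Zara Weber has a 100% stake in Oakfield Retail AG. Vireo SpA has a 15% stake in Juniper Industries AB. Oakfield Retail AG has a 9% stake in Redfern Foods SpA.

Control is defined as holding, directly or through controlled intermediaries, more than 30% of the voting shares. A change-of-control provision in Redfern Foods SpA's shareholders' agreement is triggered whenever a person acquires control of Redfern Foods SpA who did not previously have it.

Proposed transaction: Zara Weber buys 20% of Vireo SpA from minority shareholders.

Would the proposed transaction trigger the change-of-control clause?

The purchase changes only Zara's holdings, so Zara is the only person who could newly come to control Redfern.
Zara holds 100% of Oakfield, so Zara controls Oakfield.
Zara and Oakfield together hold 91% + 9% = 100% of Redfern, so Zara controls Redfern.
So Zara already controls Redfern before the transaction.
After the purchase, Zara's direct stake in Vireo rises to 73% + 20% = 93%.
Zara controlled Redfern already, so this is not a new person acquiring control; every other person's position is unchanged or reduced.
No new person acquires control, so the clause is not triggered.

No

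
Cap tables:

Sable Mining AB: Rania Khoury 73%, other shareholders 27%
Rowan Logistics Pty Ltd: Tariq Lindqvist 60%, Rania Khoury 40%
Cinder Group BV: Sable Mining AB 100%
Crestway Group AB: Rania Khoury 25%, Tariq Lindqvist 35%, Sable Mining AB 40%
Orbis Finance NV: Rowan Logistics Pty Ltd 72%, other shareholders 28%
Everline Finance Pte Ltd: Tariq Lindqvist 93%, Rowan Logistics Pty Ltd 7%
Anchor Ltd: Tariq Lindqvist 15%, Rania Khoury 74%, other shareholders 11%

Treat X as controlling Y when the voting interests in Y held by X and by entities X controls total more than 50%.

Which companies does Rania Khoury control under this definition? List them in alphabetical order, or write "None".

Rania holds 73% of Sable, so Rania controls Sable.
Sable holds 100% of Cinder, so Rania controls Cinder.
Rania and Sable together hold 25% + 40% = 65% of Crestway, so Rania controls Crestway.
Rania holds 74% of Anchor, so Rania controls Anchor.
No other company's threshold is met.

Anchor Ltd, Cinder Group BV, Crestway Group AB, Sable Mining AB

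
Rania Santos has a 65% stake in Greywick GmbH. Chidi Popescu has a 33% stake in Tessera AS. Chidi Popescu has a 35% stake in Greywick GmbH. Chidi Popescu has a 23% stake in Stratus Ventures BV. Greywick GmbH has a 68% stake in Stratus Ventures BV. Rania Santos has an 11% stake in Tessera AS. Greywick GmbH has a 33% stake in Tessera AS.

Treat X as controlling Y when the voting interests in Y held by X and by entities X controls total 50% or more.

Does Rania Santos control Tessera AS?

No

Rania holds 65% of Greywick, so Rania controls Greywick.
Greywick holds 68% of Stratus, so Rania controls Stratus.
In Tessera, Rania's side holds only 33% + 11% = 44%, not ≥ 50%.
So Rania does not control Tessera.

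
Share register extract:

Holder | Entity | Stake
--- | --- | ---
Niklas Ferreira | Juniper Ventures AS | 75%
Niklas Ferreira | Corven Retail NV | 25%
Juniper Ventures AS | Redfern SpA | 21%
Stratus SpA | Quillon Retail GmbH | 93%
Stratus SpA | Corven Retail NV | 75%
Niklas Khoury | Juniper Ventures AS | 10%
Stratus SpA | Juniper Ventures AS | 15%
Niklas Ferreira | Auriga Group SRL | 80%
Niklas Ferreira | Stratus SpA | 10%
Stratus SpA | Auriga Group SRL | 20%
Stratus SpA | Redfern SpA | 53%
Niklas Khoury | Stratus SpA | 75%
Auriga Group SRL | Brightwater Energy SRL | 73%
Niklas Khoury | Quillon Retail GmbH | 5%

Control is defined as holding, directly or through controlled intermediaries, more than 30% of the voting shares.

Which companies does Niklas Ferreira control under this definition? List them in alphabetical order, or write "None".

Niklas Ferreira holds 80% of Auriga, so Niklas Ferreira controls Auriga.
Niklas Ferreira holds 75% of Juniper, so Niklas Ferreira controls Juniper.
Auriga holds 73% of Brightwater, so Niklas Ferreira controls Brightwater.
No other company's threshold is met.

Auriga Group SRL, Brightwater Energy SRL, Juniper Ventures AS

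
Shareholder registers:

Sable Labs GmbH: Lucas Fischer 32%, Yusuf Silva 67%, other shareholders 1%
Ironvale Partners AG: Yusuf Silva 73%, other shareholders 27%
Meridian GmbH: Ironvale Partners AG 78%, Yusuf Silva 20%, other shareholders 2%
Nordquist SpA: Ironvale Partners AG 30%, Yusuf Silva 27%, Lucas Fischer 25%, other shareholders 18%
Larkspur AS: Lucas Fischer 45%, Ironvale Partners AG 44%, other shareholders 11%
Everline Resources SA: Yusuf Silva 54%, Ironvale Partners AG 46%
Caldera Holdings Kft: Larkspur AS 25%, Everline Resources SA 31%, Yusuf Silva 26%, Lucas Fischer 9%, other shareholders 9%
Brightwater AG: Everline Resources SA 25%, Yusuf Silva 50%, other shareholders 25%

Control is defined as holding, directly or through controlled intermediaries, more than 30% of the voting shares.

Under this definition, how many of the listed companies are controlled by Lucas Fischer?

Lucas holds 32% of Sable, so Lucas controls Sable.
Lucas holds 45% of Larkspur, so Lucas controls Larkspur.
Larkspur and Lucas together hold 25% + 9% = 34% of Caldera, so Lucas controls Caldera.
No other company's threshold is met.
Lucas controls 3 companies.

3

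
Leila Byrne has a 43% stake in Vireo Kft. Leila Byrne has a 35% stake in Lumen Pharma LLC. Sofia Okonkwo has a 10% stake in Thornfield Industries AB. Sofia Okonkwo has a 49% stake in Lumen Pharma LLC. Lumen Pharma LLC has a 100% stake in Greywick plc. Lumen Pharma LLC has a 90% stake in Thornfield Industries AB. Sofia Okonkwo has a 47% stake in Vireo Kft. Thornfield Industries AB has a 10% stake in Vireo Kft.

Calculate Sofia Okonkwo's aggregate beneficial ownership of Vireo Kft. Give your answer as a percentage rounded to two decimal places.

Sofia reaches Vireo along 3 paths.
Direct stake: 47% = 47%.
Via Lumen → Thornfield: 49% × 90% × 10% = 4.41%.
Via Thornfield: 10% × 10% = 1%.
Total: 47% + 4.41% + 1% = 52.41%.

52.41%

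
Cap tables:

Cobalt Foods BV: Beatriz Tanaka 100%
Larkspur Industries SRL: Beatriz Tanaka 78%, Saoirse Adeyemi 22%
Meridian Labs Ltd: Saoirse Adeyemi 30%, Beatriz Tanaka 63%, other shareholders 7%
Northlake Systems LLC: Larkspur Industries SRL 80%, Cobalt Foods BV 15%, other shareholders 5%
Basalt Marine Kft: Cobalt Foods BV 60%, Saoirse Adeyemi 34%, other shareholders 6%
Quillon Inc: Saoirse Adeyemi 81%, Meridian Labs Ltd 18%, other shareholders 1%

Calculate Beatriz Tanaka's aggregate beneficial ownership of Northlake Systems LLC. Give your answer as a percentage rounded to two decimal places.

77.40%

Beatriz reaches Northlake along 2 paths.
Via Larkspur: 78% × 80% = 62.4%.
Via Cobalt: 100% × 15% = 15%.
Total: 62.4% + 15% = 77.4%.
Rounded: 77.40%.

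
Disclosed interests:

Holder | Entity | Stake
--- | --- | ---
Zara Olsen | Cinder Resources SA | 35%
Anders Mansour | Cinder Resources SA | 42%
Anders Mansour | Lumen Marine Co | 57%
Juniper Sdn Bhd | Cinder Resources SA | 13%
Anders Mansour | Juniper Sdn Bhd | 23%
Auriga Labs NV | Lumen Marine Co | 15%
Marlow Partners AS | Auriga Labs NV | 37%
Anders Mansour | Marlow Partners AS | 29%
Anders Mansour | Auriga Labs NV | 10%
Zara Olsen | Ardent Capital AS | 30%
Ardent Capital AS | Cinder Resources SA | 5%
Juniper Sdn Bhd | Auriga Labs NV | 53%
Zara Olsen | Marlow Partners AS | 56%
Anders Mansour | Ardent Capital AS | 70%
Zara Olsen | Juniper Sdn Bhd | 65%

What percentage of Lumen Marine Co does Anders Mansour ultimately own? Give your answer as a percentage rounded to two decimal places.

Anders reaches Lumen along 4 paths.
Direct stake: 57% = 57%.
Via Marlow → Auriga: 29% × 37% × 15% = 1.6095%.
Via Auriga: 10% × 15% = 1.5%.
Via Juniper → Auriga: 23% × 53% × 15% = 1.8285%.
Total: 57% + 1.6095% + 1.5% + 1.8285% = 61.938%.
Rounded: 61.94%.

61.94%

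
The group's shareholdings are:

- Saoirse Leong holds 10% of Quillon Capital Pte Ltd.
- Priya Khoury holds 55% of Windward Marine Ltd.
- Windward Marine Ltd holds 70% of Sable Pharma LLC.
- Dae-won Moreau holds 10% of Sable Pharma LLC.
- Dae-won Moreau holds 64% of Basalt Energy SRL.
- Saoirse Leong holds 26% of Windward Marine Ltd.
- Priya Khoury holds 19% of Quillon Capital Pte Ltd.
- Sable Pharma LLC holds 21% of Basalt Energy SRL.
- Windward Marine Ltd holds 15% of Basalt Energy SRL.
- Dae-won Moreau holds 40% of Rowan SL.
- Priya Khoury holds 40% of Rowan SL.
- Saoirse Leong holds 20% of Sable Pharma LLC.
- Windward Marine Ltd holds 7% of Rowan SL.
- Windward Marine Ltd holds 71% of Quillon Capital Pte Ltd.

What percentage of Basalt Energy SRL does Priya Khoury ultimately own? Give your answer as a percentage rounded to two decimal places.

16.34%

Priya reaches Basalt along 2 paths.
Via Windward: 55% × 15% = 8.25%.
Via Windward → Sable: 55% × 70% × 21% = 8.085%.
Total: 8.25% + 8.085% = 16.335%.
Rounded: 16.34%.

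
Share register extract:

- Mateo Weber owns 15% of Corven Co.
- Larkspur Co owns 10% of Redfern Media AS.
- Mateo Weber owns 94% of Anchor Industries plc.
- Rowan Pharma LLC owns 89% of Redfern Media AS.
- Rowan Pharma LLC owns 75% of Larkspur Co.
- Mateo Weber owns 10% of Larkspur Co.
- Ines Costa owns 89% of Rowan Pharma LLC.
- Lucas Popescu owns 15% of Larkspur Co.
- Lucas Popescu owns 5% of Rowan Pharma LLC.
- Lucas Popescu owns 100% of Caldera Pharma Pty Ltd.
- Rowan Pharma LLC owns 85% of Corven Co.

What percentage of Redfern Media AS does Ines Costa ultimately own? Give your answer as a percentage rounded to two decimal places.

85.89%

Ines reaches Redfern along 2 paths.
Via Rowan → Larkspur: 89% × 75% × 10% = 6.675%.
Via Rowan: 89% × 89% = 79.21%.
Total: 6.675% + 79.21% = 85.885%.
Rounded: 85.89%.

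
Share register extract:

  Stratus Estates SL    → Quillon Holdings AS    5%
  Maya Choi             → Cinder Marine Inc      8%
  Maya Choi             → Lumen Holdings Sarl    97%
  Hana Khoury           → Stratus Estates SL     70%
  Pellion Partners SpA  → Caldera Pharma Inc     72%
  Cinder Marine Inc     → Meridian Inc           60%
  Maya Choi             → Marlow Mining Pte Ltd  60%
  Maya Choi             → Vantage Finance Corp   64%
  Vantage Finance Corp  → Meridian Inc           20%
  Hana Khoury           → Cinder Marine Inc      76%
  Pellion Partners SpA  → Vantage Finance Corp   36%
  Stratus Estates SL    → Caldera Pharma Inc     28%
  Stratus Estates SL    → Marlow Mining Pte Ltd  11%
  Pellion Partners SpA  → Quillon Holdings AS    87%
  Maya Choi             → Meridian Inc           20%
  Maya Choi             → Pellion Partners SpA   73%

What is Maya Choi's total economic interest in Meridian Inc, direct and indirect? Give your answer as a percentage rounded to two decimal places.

42.86%

Maya reaches Meridian along 4 paths.
Direct stake: 20% = 20%.
Via Cinder: 8% × 60% = 4.8%.
Via Pellion → Vantage: 73% × 36% × 20% = 5.256%.
Via Vantage: 64% × 20% = 12.8%.
Total: 20% + 4.8% + 5.256% + 12.8% = 42.856%.
Rounded: 42.86%.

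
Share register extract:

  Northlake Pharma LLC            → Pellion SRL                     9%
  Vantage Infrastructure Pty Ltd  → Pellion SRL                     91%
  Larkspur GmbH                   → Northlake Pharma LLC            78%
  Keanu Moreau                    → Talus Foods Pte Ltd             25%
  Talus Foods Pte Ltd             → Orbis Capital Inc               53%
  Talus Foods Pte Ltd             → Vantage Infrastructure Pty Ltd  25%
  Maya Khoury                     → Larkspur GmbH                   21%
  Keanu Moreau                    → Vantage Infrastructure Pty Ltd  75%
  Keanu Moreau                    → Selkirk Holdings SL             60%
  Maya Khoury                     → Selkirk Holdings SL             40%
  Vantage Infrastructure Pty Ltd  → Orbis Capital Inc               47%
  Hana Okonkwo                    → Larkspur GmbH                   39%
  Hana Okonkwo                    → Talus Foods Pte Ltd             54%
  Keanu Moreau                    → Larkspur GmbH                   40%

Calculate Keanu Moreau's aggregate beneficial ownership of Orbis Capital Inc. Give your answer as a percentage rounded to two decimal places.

51.44%

Keanu reaches Orbis along 3 paths.
Via Talus → Vantage: 25% × 25% × 47% = 2.9375%.
Via Vantage: 75% × 47% = 35.25%.
Via Talus: 25% × 53% = 13.25%.
Total: 2.9375% + 35.25% + 13.25% = 51.4375%.
Rounded: 51.44%.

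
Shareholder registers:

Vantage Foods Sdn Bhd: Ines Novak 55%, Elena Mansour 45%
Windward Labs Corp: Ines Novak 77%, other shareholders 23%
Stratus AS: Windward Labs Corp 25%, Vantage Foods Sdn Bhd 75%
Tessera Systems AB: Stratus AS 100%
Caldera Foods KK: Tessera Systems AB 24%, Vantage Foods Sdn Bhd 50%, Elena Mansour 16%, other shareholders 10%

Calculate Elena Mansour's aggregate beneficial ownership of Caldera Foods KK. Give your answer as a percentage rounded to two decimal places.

46.60%

Elena reaches Caldera along 3 paths.
Via Vantage → Stratus → Tessera: 45% × 75% × 100% × 24% = 8.1%.
Via Vantage: 45% × 50% = 22.5%.
Direct stake: 16% = 16%.
Total: 8.1% + 22.5% + 16% = 46.6%.
Rounded: 46.60%.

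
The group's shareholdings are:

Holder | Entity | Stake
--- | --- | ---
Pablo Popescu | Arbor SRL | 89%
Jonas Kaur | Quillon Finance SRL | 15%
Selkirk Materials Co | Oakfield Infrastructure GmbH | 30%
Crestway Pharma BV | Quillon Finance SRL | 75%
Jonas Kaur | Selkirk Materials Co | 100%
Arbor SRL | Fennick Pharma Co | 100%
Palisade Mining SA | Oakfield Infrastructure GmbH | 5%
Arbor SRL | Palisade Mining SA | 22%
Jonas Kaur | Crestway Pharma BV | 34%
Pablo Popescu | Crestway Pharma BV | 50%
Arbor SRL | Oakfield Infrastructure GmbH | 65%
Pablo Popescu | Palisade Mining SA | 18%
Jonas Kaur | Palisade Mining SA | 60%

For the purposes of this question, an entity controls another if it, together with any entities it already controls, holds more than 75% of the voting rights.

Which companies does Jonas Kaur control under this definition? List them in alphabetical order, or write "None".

Jonas holds 100% of Selkirk, so Jonas controls Selkirk.
No other company's threshold is met.

Selkirk Materials Co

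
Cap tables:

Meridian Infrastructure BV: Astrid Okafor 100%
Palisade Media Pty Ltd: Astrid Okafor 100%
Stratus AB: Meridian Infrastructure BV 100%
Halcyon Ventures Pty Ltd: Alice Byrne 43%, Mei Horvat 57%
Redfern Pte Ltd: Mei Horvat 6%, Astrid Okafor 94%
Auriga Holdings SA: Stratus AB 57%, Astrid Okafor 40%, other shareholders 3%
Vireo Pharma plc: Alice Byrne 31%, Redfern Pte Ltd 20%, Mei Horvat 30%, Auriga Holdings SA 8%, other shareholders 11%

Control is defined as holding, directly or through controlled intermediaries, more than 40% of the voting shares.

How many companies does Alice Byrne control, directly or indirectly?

Alice holds 43% of Halcyon, so Alice controls Halcyon.
No other company's threshold is met.
Alice controls 1 company.

1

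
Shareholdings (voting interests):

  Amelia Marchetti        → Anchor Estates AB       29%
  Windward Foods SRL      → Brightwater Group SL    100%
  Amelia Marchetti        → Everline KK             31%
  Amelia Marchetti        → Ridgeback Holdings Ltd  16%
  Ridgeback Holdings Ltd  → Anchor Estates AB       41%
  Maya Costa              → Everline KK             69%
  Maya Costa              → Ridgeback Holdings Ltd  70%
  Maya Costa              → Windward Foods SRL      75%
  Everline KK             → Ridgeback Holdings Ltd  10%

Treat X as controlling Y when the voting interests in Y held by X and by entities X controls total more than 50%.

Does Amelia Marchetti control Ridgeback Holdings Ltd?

No

Amelia's largest direct stake is 31% in Everline, which does not meet the threshold, so Amelia controls no company.
In Ridgeback, Amelia's side holds only 16%, not > 50%.
So Amelia does not control Ridgeback.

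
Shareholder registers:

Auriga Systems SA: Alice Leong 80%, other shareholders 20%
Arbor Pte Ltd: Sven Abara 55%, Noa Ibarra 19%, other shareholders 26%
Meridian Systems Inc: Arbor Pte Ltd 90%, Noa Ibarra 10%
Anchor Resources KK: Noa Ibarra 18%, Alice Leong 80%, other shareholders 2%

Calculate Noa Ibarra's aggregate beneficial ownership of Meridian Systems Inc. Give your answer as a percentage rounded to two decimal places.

27.10%

Noa reaches Meridian along 2 paths.
Via Arbor: 19% × 90% = 17.1%.
Direct stake: 10% = 10%.
Total: 17.1% + 10% = 27.1%.
Rounded: 27.10%.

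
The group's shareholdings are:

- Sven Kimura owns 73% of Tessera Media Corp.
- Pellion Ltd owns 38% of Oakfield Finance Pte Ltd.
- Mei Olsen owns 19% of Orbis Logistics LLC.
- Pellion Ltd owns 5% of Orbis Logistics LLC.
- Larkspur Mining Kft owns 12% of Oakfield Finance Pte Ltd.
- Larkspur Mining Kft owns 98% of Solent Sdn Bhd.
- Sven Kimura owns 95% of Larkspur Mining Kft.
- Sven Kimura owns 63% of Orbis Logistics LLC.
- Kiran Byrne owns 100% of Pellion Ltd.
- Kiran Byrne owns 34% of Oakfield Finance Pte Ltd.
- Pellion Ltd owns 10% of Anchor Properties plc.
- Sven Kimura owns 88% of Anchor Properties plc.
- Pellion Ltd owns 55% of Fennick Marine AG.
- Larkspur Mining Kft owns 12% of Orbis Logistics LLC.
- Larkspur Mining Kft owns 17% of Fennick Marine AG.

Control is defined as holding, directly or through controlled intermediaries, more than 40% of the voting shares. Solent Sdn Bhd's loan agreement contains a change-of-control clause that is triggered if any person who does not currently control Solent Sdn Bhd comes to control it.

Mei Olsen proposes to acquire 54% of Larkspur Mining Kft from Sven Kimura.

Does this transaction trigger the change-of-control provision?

Yes

The purchase adds only to Mei's holdings (Sven's stake shrinks), so Mei is the only person who could newly come to control Solent.
Mei's largest direct stake is 19% in Orbis, which does not meet the threshold, so Mei controls no company.
Neither Mei nor any entity Mei controls holds any voting interest in Solent.
So before the transaction, Mei does not control Solent.
After the purchase, Mei holds 54% of Larkspur directly, and Sven's stake falls to 41%.
Mei holds 54% of Larkspur, so Mei controls Larkspur.
Larkspur holds 98% of Solent, so Mei controls Solent.
Mei did not control Solent before and does after, so the clause is triggered.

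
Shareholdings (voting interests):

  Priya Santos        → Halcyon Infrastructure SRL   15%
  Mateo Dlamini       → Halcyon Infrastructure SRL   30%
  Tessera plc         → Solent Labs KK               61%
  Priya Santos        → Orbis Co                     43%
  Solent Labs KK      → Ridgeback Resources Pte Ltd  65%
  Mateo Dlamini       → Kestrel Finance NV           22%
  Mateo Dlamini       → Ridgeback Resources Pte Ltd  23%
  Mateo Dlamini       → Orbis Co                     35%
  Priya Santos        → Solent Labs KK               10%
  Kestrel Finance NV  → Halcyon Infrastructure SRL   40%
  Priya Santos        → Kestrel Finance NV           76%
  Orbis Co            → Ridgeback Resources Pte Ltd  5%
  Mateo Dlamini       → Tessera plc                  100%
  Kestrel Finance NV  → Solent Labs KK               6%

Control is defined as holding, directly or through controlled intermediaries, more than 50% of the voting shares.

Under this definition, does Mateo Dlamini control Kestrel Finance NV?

Mateo holds 100% of Tessera, so Mateo controls Tessera.
Tessera holds 61% of Solent, so Mateo controls Solent.
Solent and Mateo together hold 65% + 23% = 88% of Ridgeback, so Mateo controls Ridgeback.
In Kestrel, Mateo's side holds only 22%, not > 50%.
So Mateo does not control Kestrel.

No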